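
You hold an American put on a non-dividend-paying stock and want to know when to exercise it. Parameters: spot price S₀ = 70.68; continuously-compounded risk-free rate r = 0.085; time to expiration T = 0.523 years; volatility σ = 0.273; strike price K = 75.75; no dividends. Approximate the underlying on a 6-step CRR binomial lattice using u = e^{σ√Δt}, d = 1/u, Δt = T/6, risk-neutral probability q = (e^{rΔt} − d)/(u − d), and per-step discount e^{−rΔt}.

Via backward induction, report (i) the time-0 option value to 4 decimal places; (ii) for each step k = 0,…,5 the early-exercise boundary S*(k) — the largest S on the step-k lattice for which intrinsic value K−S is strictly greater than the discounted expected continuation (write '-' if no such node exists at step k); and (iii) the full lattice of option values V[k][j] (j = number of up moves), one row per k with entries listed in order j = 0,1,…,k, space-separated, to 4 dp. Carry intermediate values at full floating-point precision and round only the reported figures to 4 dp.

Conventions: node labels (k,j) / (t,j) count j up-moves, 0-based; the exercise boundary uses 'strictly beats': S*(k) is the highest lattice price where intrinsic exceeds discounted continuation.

price = 7.3224
boundary = - - 60.1572 55.4988 60.1572 65.2067
tree:
7.3224
10.8915 4.2090
15.5928 6.8081 1.9259
20.2512 10.5776 3.5067 0.5283
24.5489 15.5928 6.2067 1.1226 0.0000
28.5138 20.2512 10.5433 2.3857 0.0000 0.0000
32.1717 24.5489 15.5928 5.0700 0.0000 0.0000 0.0000

Δt=0.08717  u=1.08394  d=0.92256  q=0.52594  discount=0.99262
step 6 (expiry): payoffs max(K−S,0) = 32.1717 24.5489 15.5928 5.0700 0.0000 0.0000 0.0000
step 5: (k=5,j=0): S=47.2362, K−S=28.5138, hold=27.9547 ⇒ V=28.5138 exercise | (k=5,j=1): S=55.4988, K−S=20.2512, hold=19.6920 ⇒ V=20.2512 exercise | (k=5,j=2): S=65.2067, K−S=10.5433, hold=9.9841 ⇒ V=10.5433 exercise | (k=5,j=3): S=76.6127, K−S=0.0000, hold=2.3857 ⇒ V=2.3857 continue | (k=5,j=4): S=90.0139, K−S=0.0000, hold=0.0000 ⇒ V=0.0000 continue | (k=5,j=5): S=105.7592, K−S=0.0000, hold=0.0000 ⇒ V=0.0000 continue  boundary S*=65.2067
step 4: (k=4,j=0): S=51.2011, K−S=24.5489, hold=23.9898 ⇒ V=24.5489 exercise | (k=4,j=1): S=60.1572, K−S=15.5928, hold=15.0336 ⇒ V=15.5928 exercise | (k=4,j=2): S=70.6800, K−S=5.0700, hold=6.2067 ⇒ V=6.2067 continue | (k=4,j=3): S=83.0434, K−S=0.0000, hold=1.1226 ⇒ V=1.1226 continue | (k=4,j=4): S=97.5695, K−S=0.0000, hold=0.0000 ⇒ V=0.0000 continue  boundary S*=60.1572
step 3: (k=3,j=0): S=55.4988, K−S=20.2512, hold=19.6920 ⇒ V=20.2512 exercise | (k=3,j=1): S=65.2067, K−S=10.5433, hold=10.5776 ⇒ V=10.5776 continue | (k=3,j=2): S=76.6127, K−S=0.0000, hold=3.5067 ⇒ V=3.5067 continue | (k=3,j=3): S=90.0139, K−S=0.0000, hold=0.5283 ⇒ V=0.5283 continue  boundary S*=55.4988
step 2: (k=2,j=0): S=60.1572, K−S=15.5928, hold=15.0515 ⇒ V=15.5928 exercise | (k=2,j=1): S=70.6800, K−S=5.0700, hold=6.8081 ⇒ V=6.8081 continue | (k=2,j=2): S=83.0434, K−S=0.0000, hold=1.9259 ⇒ V=1.9259 continue  boundary S*=60.1572
step 1: (k=1,j=0): S=65.2067, K−S=10.5433, hold=10.8915 ⇒ V=10.8915 continue | (k=1,j=1): S=76.6127, K−S=0.0000, hold=4.2090 ⇒ V=4.2090 continue  boundary S*=-
step 0: (k=0,j=0): S=70.6800, K−S=5.0700, hold=7.3224 ⇒ V=7.3224 continue  boundary S*=-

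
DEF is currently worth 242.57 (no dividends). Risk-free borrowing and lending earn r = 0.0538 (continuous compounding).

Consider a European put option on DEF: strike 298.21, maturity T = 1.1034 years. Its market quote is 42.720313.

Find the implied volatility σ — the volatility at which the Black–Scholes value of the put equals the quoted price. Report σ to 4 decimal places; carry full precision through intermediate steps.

At σ = 0.1555 the Black–Scholes value reproduces the quote:
σ√T = 0.1555·√1.1034 = 0.163342
d₁ = (ln(S/K) + (r+σ²/2)T) / (σ√T) = (ln(242.57/298.21) + (0.0538+0.1555²/2)·1.1034) / 0.163342 = (-0.206508 + 0.072703) / 0.163342 = -0.819169
d₂ = d₁ − σ√T = -0.819169 − 0.163342 = -0.982511
e^{−rT} = 0.942365
N(−d₁) = 0.793655,  N(−d₂) = 0.837076
V = K·e^{−rT}·N(−d₂) − S·N(−d₁) = 235.237226 − 192.516912 = 42.720313 (the quoted price), and the Black–Scholes price is strictly increasing in σ, so σ is unique

sigma = 0.1555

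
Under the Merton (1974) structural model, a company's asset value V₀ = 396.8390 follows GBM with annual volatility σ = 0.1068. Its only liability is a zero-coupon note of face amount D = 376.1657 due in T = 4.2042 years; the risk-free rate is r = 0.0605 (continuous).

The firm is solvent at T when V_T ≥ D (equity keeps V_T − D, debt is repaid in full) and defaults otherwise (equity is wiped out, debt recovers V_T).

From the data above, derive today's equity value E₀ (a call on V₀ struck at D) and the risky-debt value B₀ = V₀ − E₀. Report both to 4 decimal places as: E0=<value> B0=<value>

Apply the equity-as-call identities (strike 376.1657, horizon 4.2042 years):
d₁ = [ln(V₀/D) + (r + σ²/2)T] / (σ√T)
   = [ln(396.8390/376.1657) + (0.0605 + 0.5·0.1068²)·4.2042] / (0.1068·√4.2042)
   = [0.053501 + 0.278331] / 0.218984 = 1.515324
d₂ = d₁ − σ√T = 1.515324 − 0.218984 = 1.296339
N(d₁) = 0.935155,  N(d₂) = 0.902571,  e^(−rT) = 0.775417
E₀ = V₀·N(d₁) − D·e^(−rT)·N(d₂)
   = 396.8390·0.935155 − 376.1657·0.775417·0.902571 = 107.839235
B₀ = V₀ − E₀ = 396.8390 − 107.839235 = 288.999765

E0=107.8392 B0=288.9998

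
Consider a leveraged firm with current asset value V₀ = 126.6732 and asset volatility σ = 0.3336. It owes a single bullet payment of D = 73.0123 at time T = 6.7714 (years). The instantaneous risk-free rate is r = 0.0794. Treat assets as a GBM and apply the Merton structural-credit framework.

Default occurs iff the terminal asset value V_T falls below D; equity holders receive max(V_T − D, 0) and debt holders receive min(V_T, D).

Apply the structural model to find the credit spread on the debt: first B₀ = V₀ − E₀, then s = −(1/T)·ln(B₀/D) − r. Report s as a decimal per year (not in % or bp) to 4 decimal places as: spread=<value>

Work the structural quantities from V₀ = 126.6732 against face 73.0123:
d₁ = [ln(V₀/D) + (r + σ²/2)T] / (σ√T)
   = [ln(126.6732/73.0123) + (0.0794 + 0.5·0.3336²)·6.7714] / (0.3336·√6.7714)
   = [0.550983 + 0.914440] / 0.868091 = 1.688098
d₂ = d₁ − σ√T = 1.688098 − 0.868091 = 0.820007
N(d₁) = 0.954304,  N(d₂) = 0.793894,  e^(−rT) = 0.584120
E₀ = V₀·N(d₁) − D·e^(−rT)·N(d₂)
   = 126.6732·0.954304 − 73.0123·0.584120·0.793894 = 87.026782
B₀ = V₀ − E₀ = 126.6732 − 87.026782 = 39.646418
spread = −(1/T)·ln(B₀/D) − r = −(1/6.7714)·ln(39.646418/73.0123) − 0.0794 = 0.01077741

spread=0.0108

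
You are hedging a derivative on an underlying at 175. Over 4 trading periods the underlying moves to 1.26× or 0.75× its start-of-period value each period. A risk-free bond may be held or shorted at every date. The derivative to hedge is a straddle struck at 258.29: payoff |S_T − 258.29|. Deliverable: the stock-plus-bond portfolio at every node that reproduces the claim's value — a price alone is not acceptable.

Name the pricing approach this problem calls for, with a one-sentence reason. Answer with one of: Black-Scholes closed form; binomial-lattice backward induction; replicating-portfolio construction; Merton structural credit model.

Key observation: the task asks for the hedge itself — share and bond holdings at every node of the 4-period tree on spot 175 with factors 1.26/0.75 — which is exactly what the replicating-portfolio construction produces.

framework: replicating-portfolio construction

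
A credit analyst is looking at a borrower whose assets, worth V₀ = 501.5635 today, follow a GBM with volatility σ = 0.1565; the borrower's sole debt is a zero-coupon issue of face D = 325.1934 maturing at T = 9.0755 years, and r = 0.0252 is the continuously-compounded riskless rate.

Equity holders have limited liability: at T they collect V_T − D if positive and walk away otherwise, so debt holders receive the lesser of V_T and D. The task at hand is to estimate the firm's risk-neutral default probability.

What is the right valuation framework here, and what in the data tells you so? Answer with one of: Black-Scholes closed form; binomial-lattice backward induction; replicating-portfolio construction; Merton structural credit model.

Key observation: the asked-for credit quantity lives on the firm's capital structure — asset value, asset volatility, debt face 325.1934 — which is the structural model's domain.

framework: Merton structural credit model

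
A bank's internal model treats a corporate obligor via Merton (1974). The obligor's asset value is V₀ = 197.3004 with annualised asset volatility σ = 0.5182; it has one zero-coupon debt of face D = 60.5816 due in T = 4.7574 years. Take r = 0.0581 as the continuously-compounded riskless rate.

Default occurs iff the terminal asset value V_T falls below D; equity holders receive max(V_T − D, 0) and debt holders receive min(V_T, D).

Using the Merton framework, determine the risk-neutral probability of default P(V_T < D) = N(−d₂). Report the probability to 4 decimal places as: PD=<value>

PD=0.2345

Apply the equity-as-call identities (strike 60.5816, horizon 4.7574 years):
d₁ = [ln(V₀/D) + (r + σ²/2)T] / (σ√T)
   = [ln(197.3004/60.5816) + (0.0581 + 0.5·0.5182²)·4.7574] / (0.5182·√4.7574)
   = [1.180736 + 0.915160] / 1.130270 = 1.854332
d₂ = d₁ − σ√T = 1.854332 − 1.130270 = 0.724062
risk-neutral PD = N(−d₂) = N(-0.724062) = 0.234514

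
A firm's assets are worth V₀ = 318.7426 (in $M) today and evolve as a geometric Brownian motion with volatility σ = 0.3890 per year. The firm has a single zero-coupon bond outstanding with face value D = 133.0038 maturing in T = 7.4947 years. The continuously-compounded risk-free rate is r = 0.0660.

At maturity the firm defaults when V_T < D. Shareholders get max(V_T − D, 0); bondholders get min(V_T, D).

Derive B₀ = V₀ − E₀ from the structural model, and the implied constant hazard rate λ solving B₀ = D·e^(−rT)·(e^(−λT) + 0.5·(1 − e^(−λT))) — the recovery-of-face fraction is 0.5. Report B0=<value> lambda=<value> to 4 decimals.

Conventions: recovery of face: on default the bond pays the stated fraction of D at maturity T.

Apply the equity-as-call identities (strike 133.0038, horizon 7.4947 years):
d₁ = [ln(V₀/D) + (r + σ²/2)T] / (σ√T)
   = [ln(318.7426/133.0038) + (0.0660 + 0.5·0.3890²)·7.4947] / (0.3890·√7.4947)
   = [0.874006 + 1.061703] / 1.064944 = 1.817663
d₂ = d₁ − σ√T = 1.817663 − 1.064944 = 0.752719
N(d₁) = 0.965442,  N(d₂) = 0.774191,  e^(−rT) = 0.609784
E₀ = V₀·N(d₁) − D·e^(−rT)·N(d₂)
   = 318.7426·0.965442 − 133.0038·0.609784·0.774191 = 244.937891
B₀ = V₀ − E₀ = 318.7426 − 244.937891 = 73.804709
e^(−λT) = (B₀·e^(rT)/D − 0.5)/(1 − 0.5) = (73.8047·1.639924/133.0038 − 0.5)/0.5 = 0.82001018
λ = −ln(0.82001018)/7.4947 = 0.026477

B0=73.8047 lambda=0.0265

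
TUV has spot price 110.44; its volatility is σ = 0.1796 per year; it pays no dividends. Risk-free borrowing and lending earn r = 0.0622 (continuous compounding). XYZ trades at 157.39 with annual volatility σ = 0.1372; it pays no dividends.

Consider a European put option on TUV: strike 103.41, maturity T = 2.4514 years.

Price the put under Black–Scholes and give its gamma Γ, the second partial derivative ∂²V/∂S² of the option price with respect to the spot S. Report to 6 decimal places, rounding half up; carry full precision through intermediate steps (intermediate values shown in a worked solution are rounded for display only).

σ√T = 0.1796·√2.4514 = 0.281199
d₁ = (ln(S/K) + (r+σ²/2)T) / (σ√T) = (ln(110.44/103.41) + (0.0622+0.1796²/2)·2.4514) / 0.281199 = (0.065771 + 0.192013) / 0.281199 = 0.916733
d₂ = d₁ − σ√T = 0.916733 − 0.281199 = 0.635534
e^{−rT} = 0.858579
N(−d₁) = 0.179641,  N(−d₂) = 0.262540
Put price V = K·e^{−rT}·N(−d₂) − S·N(−d₁) = 23.309779 − 19.839586 = 3.470193
φ(d₁) = (1/√(2π))·e^{−d₁²/2} = 0.262071
Γ = φ(d₁) / (S·σ·√T) = 0.008439

price = 3.470193
Γ = 0.008439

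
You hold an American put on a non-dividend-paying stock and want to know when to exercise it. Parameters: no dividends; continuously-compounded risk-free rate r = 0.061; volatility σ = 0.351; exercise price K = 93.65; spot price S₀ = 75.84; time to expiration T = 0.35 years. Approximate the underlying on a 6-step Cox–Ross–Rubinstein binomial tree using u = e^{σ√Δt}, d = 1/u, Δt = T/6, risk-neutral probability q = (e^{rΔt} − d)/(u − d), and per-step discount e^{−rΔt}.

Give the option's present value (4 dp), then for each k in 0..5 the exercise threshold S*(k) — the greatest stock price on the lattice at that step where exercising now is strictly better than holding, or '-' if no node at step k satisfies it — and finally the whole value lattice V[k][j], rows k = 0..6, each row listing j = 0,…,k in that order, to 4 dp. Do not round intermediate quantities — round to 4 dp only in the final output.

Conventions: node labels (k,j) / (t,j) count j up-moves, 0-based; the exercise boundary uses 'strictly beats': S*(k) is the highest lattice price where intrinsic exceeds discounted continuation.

price = 18.3638
boundary = - 69.6757 64.0124 69.6757 75.8400 82.5497
tree:
18.3638
23.9743 12.8802
29.6376 17.9759 7.8726
34.8406 23.9743 12.1014 3.6969
39.6206 29.6376 17.8100 6.4750 0.9432
44.0122 34.8406 23.9743 11.1003 1.8924 0.0000
48.0468 39.6206 29.6376 17.8100 3.7970 0.0000 0.0000

params: Δt=0.05833 u=1.08847 d=0.91872 q=0.49982 e^(-rΔt)=0.99645
t_6 payoffs: 48.0468 39.6206 29.6376 17.8100 3.7970 0.0000 0.0000
t_5: node(5,0) S=49.6378 payoff=44.0122 vs cont=43.6795 → 44.0122 [stop]  node(5,1) S=58.8094 payoff=34.8406 vs cont=34.5079 → 34.8406 [stop]  node(5,2) S=69.6757 payoff=23.9743 vs cont=23.6417 → 23.9743 [stop]  node(5,3) S=82.5497 payoff=11.1003 vs cont=10.7677 → 11.1003 [stop]  node(5,4) S=97.8024 payoff=0.0000 vs cont=1.8924 → 1.8924 [wait]  node(5,5) S=115.8734 payoff=0.0000 vs cont=0.0000 → 0.0000 [wait]  ⇒ S*(5)=82.5497
t_4: node(4,0) S=54.0294 payoff=39.6206 vs cont=39.2880 → 39.6206 [stop]  node(4,1) S=64.0124 payoff=29.6376 vs cont=29.3050 → 29.6376 [stop]  node(4,2) S=75.8400 payoff=17.8100 vs cont=17.4774 → 17.8100 [stop]  node(4,3) S=89.8530 payoff=3.7970 vs cont=6.4750 → 6.4750 [wait]  node(4,4) S=106.4552 payoff=0.0000 vs cont=0.9432 → 0.9432 [wait]  ⇒ S*(4)=75.8400
t_3: node(3,0) S=58.8094 payoff=34.8406 vs cont=34.5079 → 34.8406 [stop]  node(3,1) S=69.6757 payoff=23.9743 vs cont=23.6417 → 23.9743 [stop]  node(3,2) S=82.5497 payoff=11.1003 vs cont=12.1014 → 12.1014 [wait]  node(3,3) S=97.8024 payoff=0.0000 vs cont=3.6969 → 3.6969 [wait]  ⇒ S*(3)=69.6757
t_2: node(2,0) S=64.0124 payoff=29.6376 vs cont=29.3050 → 29.6376 [stop]  node(2,1) S=75.8400 payoff=17.8100 vs cont=17.9759 → 17.9759 [wait]  node(2,2) S=89.8530 payoff=3.7970 vs cont=7.8726 → 7.8726 [wait]  ⇒ S*(2)=64.0124
t_1: node(1,0) S=69.6757 payoff=23.9743 vs cont=23.7243 → 23.9743 [stop]  node(1,1) S=82.5497 payoff=11.1003 vs cont=12.8802 → 12.8802 [wait]  ⇒ S*(1)=69.6757
t_0: node(0,0) S=75.8400 payoff=17.8100 vs cont=18.3638 → 18.3638 [wait]  ⇒ S*(0)=-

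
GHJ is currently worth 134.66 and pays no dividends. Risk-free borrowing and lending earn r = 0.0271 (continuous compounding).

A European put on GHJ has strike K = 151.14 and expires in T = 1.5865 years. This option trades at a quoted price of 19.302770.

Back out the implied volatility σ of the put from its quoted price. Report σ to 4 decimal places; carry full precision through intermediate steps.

sigma = 0.1950

At σ = 0.1950 the Black–Scholes value reproduces the quote:
σ√T = 0.195·√1.5865 = 0.245615
d₁ = (ln(S/K) + (r+σ²/2)T) / (σ√T) = (ln(134.66/151.14) + (0.0271+0.195²/2)·1.5865) / 0.245615 = (-0.115453 + 0.073157) / 0.245615 = -0.172205
d₂ = d₁ − σ√T = -0.172205 − 0.245615 = -0.417819
e^{−rT} = 0.957917
N(−d₁) = 0.568362,  N(−d₂) = 0.661960
V = K·e^{−rT}·N(−d₂) − S·N(−d₁) = 95.838348 − 76.535578 = 19.302770 (the quoted price), and the Black–Scholes price is strictly increasing in σ, so σ is unique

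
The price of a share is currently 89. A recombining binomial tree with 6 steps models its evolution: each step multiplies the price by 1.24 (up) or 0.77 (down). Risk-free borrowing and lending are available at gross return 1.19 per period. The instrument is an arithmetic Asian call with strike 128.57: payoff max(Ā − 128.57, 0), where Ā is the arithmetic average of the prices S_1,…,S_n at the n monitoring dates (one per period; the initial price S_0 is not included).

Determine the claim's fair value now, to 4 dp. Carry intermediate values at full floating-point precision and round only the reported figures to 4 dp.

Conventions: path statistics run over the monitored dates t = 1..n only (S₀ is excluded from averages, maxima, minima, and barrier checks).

No-arbitrage gives p* = (R−d)/(u−d) = 0.8936: enumerate every path, weight its payoff by its p*-probability, and discount by R^6.
Enumerate all 2^6 = 64 price paths (U = up ×1.24, D = down ×0.77); each path with k up-moves has probability p*^k·(1−p*)^(6−k).
DDDDDD: Ā=39.3093, payoff=0.0000, prob=0.000001
UDDDDD: Ā=63.3033, payoff=0.0000, prob=0.000012
DUDDDD: Ā=56.3316, payoff=0.0000, prob=0.000012
UUDDDD: Ā=90.7158, payoff=0.0000, prob=0.000102
DDUDDD: Ā=50.9634, payoff=0.0000, prob=0.000012
UDUDDD: Ā=82.0710, payoff=0.0000, prob=0.000102
DUUDDD: Ā=75.0993, payoff=0.0000, prob=0.000102
UUUDDD: Ā=120.9391, payoff=0.0000, prob=0.000859
DDDUDD: Ā=46.8299, payoff=0.0000, prob=0.000012
UDDUDD: Ā=75.4144, payoff=0.0000, prob=0.000102
DUDUDD: Ā=68.4427, payoff=0.0000, prob=0.000102
UUDUDD: Ā=110.2195, payoff=0.0000, prob=0.000859
DDUUDD: Ā=63.0746, payoff=0.0000, prob=0.000102
UDUUDD: Ā=101.5746, payoff=0.0000, prob=0.000859
DUUUDD: Ā=94.6029, payoff=0.0000, prob=0.000859
UUUUDD: Ā=152.3476, payoff=23.7776, prob=0.007217
DDDDUD: Ā=43.6471, payoff=0.0000, prob=0.000012
UDDDUD: Ā=70.2889, payoff=0.0000, prob=0.000102
DUDDUD: Ā=63.3172, payoff=0.0000, prob=0.000102
UUDDUD: Ā=101.9654, payoff=0.0000, prob=0.000859
DDUDUD: Ā=57.9490, payoff=0.0000, prob=0.000102
UDUDUD: Ā=93.3205, payoff=0.0000, prob=0.000859
DUUDUD: Ā=86.3488, payoff=0.0000, prob=0.000859
UUUDUD: Ā=139.0553, payoff=10.4853, prob=0.007217
DDDUUD: Ā=53.8155, payoff=0.0000, prob=0.000102
UDDUUD: Ā=86.6639, payoff=0.0000, prob=0.000859
DUDUUD: Ā=79.6923, payoff=0.0000, prob=0.000859
UUDUUD: Ā=128.3356, payoff=0.0000, prob=0.007217
DDUUUD: Ā=74.3241, payoff=0.0000, prob=0.000859
UDUUUD: Ā=119.6908, payoff=0.0000, prob=0.007217
DUUUUD: Ā=112.7191, payoff=0.0000, prob=0.007217
UUUUUD: Ā=181.5216, payoff=52.9516, prob=0.060622
DDDDDU: Ā=41.1964, payoff=0.0000, prob=0.000012
UDDDDU: Ā=66.3422, payoff=0.0000, prob=0.000102
DUDDDU: Ā=59.3705, payoff=0.0000, prob=0.000102
UUDDDU: Ā=95.6097, payoff=0.0000, prob=0.000859
DDUDDU: Ā=54.0023, payoff=0.0000, prob=0.000102
UDUDDU: Ā=86.9648, payoff=0.0000, prob=0.000859
DUUDDU: Ā=79.9932, payoff=0.0000, prob=0.000859
UUUDDU: Ā=128.8201, payoff=0.2501, prob=0.007217
DDDUDU: Ā=49.8688, payoff=0.0000, prob=0.000102
UDDUDU: Ā=80.3083, payoff=0.0000, prob=0.000859
DUDUDU: Ā=73.3366, payoff=0.0000, prob=0.000859
UUDUDU: Ā=118.1005, payoff=0.0000, prob=0.007217
DDUUDU: Ā=67.9684, payoff=0.0000, prob=0.000859
UDUUDU: Ā=109.4556, payoff=0.0000, prob=0.007217
DUUUDU: Ā=102.4840, payoff=0.0000, prob=0.007217
UUUUDU: Ā=165.0391, payoff=36.4691, prob=0.060622
DDDDUU: Ā=46.6861, payoff=0.0000, prob=0.000102
UDDDUU: Ā=75.1827, payoff=0.0000, prob=0.000859
DUDDUU: Ā=68.2111, payoff=0.0000, prob=0.000859
UUDDUU: Ā=109.8464, payoff=0.0000, prob=0.007217
DDUDUU: Ā=62.8429, payoff=0.0000, prob=0.000859
UDUDUU: Ā=101.2015, payoff=0.0000, prob=0.007217
DUUDUU: Ā=94.2299, payoff=0.0000, prob=0.007217
UUUDUU: Ā=151.7468, payoff=23.1768, prob=0.060622
DDDUUU: Ā=58.7094, payoff=0.0000, prob=0.000859
UDDUUU: Ā=94.5450, payoff=0.0000, prob=0.007217
DUDUUU: Ā=87.5733, payoff=0.0000, prob=0.007217
UUDUUU: Ā=141.0272, payoff=12.4572, prob=0.060622
DDUUUU: Ā=82.2051, payoff=0.0000, prob=0.007217
UDUUUU: Ā=132.3823, payoff=3.8123, prob=0.060622
DUUUUU: Ā=125.4106, payoff=0.0000, prob=0.060622
UUUUUU: Ā=201.9600, payoff=73.3900, prob=0.509224
Price = Σ prob·payoff / R^6 = 45.433138 / 2.839761 = 15.9989

price = 15.9989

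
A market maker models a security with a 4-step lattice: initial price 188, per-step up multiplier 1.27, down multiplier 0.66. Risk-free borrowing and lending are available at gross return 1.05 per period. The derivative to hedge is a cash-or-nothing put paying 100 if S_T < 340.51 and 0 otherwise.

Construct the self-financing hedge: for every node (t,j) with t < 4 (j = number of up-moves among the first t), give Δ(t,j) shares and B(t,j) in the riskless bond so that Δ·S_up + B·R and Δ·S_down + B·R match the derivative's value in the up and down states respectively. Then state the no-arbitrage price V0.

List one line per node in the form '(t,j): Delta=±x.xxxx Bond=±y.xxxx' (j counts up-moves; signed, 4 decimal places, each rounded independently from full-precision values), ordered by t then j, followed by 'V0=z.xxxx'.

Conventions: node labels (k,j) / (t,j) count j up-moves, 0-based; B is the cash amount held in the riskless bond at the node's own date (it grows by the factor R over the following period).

Under the risk-neutral measure, an up-move has probability p* = (R−d)/(u−d) = 0.6393 and values discount at R = 1.05.
At maturity the claim pays: V(4,0)=100.0000, V(4,1)=100.0000, V(4,2)=100.0000, V(4,3)=100.0000, V(4,4)=0.0000
Node (3,0) S=54.0492: V=(p*·100.0000+(1−p*)·100.0000)/1.05=95.2381; Δ=(100.0000−100.0000)/(68.6425−35.6725)=0.0000; B=V−Δ·S=95.2381
Node (3,1) S=104.0039: V=(p*·100.0000+(1−p*)·100.0000)/1.05=95.2381; Δ=(100.0000−100.0000)/(132.0849−68.6425)=0.0000; B=V−Δ·S=95.2381
Node (3,2) S=200.1286: V=(p*·100.0000+(1−p*)·100.0000)/1.05=95.2381; Δ=(100.0000−100.0000)/(254.1634−132.0849)=0.0000; B=V−Δ·S=95.2381
Node (3,3) S=385.0960: V=(p*·0.0000+(1−p*)·100.0000)/1.05=34.3482; Δ=(0.0000−100.0000)/(489.0719−254.1634)=-0.4257; B=V−Δ·S=198.2826
Node (2,0) S=81.8928: V=(p*·95.2381+(1−p*)·95.2381)/1.05=90.7029; Δ=(95.2381−95.2381)/(104.0039−54.0492)=0.0000; B=V−Δ·S=90.7029
Node (2,1) S=157.5816: V=(p*·95.2381+(1−p*)·95.2381)/1.05=90.7029; Δ=(95.2381−95.2381)/(200.1286−104.0039)=0.0000; B=V−Δ·S=90.7029
Node (2,2) S=303.2252: V=(p*·34.3482+(1−p*)·95.2381)/1.05=53.6271; Δ=(34.3482−95.2381)/(385.0960−200.1286)=-0.3292; B=V−Δ·S=153.4467
Node (1,0) S=124.0800: V=(p*·90.7029+(1−p*)·90.7029)/1.05=86.3838; Δ=(90.7029−90.7029)/(157.5816−81.8928)=0.0000; B=V−Δ·S=86.3838
Node (1,1) S=238.7600: V=(p*·53.6271+(1−p*)·90.7029)/1.05=63.8083; Δ=(53.6271−90.7029)/(303.2252−157.5816)=-0.2546; B=V−Δ·S=124.5884
Node (0,0) S=188.0000: V=(p*·63.8083+(1−p*)·86.3838)/1.05=68.5241; Δ=(63.8083−86.3838)/(238.7600−124.0800)=-0.1969; B=V−Δ·S=105.5330
Check: Δ(0,0)·S0 + B(0,0) = 68.5241 = V0.

(0,0): Delta=-0.1969 Bond=105.5330
(1,0): Delta=0.0000 Bond=86.3838
(1,1): Delta=-0.2546 Bond=124.5884
(2,0): Delta=0.0000 Bond=90.7029
(2,1): Delta=0.0000 Bond=90.7029
(2,2): Delta=-0.3292 Bond=153.4467
(3,0): Delta=0.0000 Bond=95.2381
(3,1): Delta=0.0000 Bond=95.2381
(3,2): Delta=0.0000 Bond=95.2381
(3,3): Delta=-0.4257 Bond=198.2826
V0=68.5241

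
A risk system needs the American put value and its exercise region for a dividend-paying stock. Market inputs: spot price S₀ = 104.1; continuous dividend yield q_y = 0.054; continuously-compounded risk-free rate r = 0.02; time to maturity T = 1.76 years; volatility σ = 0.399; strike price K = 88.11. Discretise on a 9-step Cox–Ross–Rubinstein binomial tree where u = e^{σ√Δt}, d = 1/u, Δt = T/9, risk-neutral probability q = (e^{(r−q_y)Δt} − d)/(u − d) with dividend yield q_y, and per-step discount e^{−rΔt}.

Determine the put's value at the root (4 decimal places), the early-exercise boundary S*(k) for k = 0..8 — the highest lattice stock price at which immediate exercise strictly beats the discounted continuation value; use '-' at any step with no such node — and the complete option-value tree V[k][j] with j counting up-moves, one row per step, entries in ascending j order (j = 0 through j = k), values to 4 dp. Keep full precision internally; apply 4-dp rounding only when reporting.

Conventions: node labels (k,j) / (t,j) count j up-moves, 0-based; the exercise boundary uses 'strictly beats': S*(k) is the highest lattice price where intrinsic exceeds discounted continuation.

price = 13.8994
boundary = - - - - - - - 30.2725 25.3758
tree:
13.8994
18.6431 7.9206
24.3948 11.4097 3.5024
31.0302 16.0760 5.5079 0.9534
38.2257 22.0502 8.5334 1.6645 0.0469
45.4581 29.2628 12.9677 2.9046 0.0837 0.0000
52.1244 37.2882 19.1990 5.0663 0.1494 0.0000 0.0000
57.8375 45.2408 27.3902 8.8319 0.2666 0.0000 0.0000 0.0000
62.7342 52.0313 36.9092 15.3880 0.4757 0.0000 0.0000 0.0000 0.0000
66.8388 57.8375 45.0269 26.7954 0.8487 0.0000 0.0000 0.0000 0.0000 0.0000

Δt=0.19556  u=1.19297  d=0.83825  q=0.43732  discount=0.99610
step 9 (expiry): payoffs max(K−S,0) = 66.8388 57.8375 45.0269 26.7954 0.8487 0.0000 0.0000 0.0000 0.0000 0.0000
step 8: (k=8,j=0): S=25.3758, K−S=62.7342, hold=62.6568 ⇒ V=62.7342 exercise | (k=8,j=1): S=36.1142, K−S=51.9958, hold=52.0313 ⇒ V=52.0313 continue | (k=8,j=2): S=51.3967, K−S=36.7133, hold=36.9092 ⇒ V=36.9092 continue | (k=8,j=3): S=73.1464, K−S=14.9636, hold=15.3880 ⇒ V=15.3880 continue | (k=8,j=4): S=104.1000, K−S=0.0000, hold=0.4757 ⇒ V=0.4757 continue | (k=8,j=5): S=148.1523, K−S=0.0000, hold=0.0000 ⇒ V=0.0000 continue | (k=8,j=6): S=210.8464, K−S=0.0000, hold=0.0000 ⇒ V=0.0000 continue | (k=8,j=7): S=300.0708, K−S=0.0000, hold=0.0000 ⇒ V=0.0000 continue | (k=8,j=8): S=427.0527, K−S=0.0000, hold=0.0000 ⇒ V=0.0000 continue  boundary S*=25.3758
step 7: (k=7,j=0): S=30.2725, K−S=57.8375, hold=57.8270 ⇒ V=57.8375 exercise | (k=7,j=1): S=43.0831, K−S=45.0269, hold=45.2408 ⇒ V=45.2408 continue | (k=7,j=2): S=61.3146, K−S=26.7954, hold=27.3902 ⇒ V=27.3902 continue | (k=7,j=3): S=87.2613, K−S=0.8487, hold=8.8319 ⇒ V=8.8319 continue | (k=7,j=4): S=124.1880, K−S=0.0000, hold=0.2666 ⇒ V=0.2666 continue | (k=7,j=5): S=176.7410, K−S=0.0000, hold=0.0000 ⇒ V=0.0000 continue | (k=7,j=6): S=251.5330, K−S=0.0000, hold=0.0000 ⇒ V=0.0000 continue | (k=7,j=7): S=357.9750, K−S=0.0000, hold=0.0000 ⇒ V=0.0000 continue  boundary S*=30.2725
step 6: (k=6,j=0): S=36.1142, K−S=51.9958, hold=52.1244 ⇒ V=52.1244 continue | (k=6,j=1): S=51.3967, K−S=36.7133, hold=37.2882 ⇒ V=37.2882 continue | (k=6,j=2): S=73.1464, K−S=14.9636, hold=19.1990 ⇒ V=19.1990 continue | (k=6,j=3): S=104.1000, K−S=0.0000, hold=5.0663 ⇒ V=5.0663 continue | (k=6,j=4): S=148.1523, K−S=0.0000, hold=0.1494 ⇒ V=0.1494 continue | (k=6,j=5): S=210.8464, K−S=0.0000, hold=0.0000 ⇒ V=0.0000 continue | (k=6,j=6): S=300.0708, K−S=0.0000, hold=0.0000 ⇒ V=0.0000 continue  boundary S*=-
step 5: (k=5,j=0): S=43.0831, K−S=45.0269, hold=45.4581 ⇒ V=45.4581 continue | (k=5,j=1): S=61.3146, K−S=26.7954, hold=29.2628 ⇒ V=29.2628 continue | (k=5,j=2): S=87.2613, K−S=0.8487, hold=12.9677 ⇒ V=12.9677 continue | (k=5,j=3): S=124.1880, K−S=0.0000, hold=2.9046 ⇒ V=2.9046 continue | (k=5,j=4): S=176.7410, K−S=0.0000, hold=0.0837 ⇒ V=0.0837 continue | (k=5,j=5): S=251.5330, K−S=0.0000, hold=0.0000 ⇒ V=0.0000 continue  boundary S*=-
step 4: (k=4,j=0): S=51.3967, K−S=36.7133, hold=38.2257 ⇒ V=38.2257 continue | (k=4,j=1): S=73.1464, K−S=14.9636, hold=22.0502 ⇒ V=22.0502 continue | (k=4,j=2): S=104.1000, K−S=0.0000, hold=8.5334 ⇒ V=8.5334 continue | (k=4,j=3): S=148.1523, K−S=0.0000, hold=1.6645 ⇒ V=1.6645 continue | (k=4,j=4): S=210.8464, K−S=0.0000, hold=0.0469 ⇒ V=0.0469 continue  boundary S*=-
step 3: (k=3,j=0): S=61.3146, K−S=26.7954, hold=31.0302 ⇒ V=31.0302 continue | (k=3,j=1): S=87.2613, K−S=0.8487, hold=16.0760 ⇒ V=16.0760 continue | (k=3,j=2): S=124.1880, K−S=0.0000, hold=5.5079 ⇒ V=5.5079 continue | (k=3,j=3): S=176.7410, K−S=0.0000, hold=0.9534 ⇒ V=0.9534 continue  boundary S*=-
step 2: (k=2,j=0): S=73.1464, K−S=14.9636, hold=24.3948 ⇒ V=24.3948 continue | (k=2,j=1): S=104.1000, K−S=0.0000, hold=11.4097 ⇒ V=11.4097 continue | (k=2,j=2): S=148.1523, K−S=0.0000, hold=3.5024 ⇒ V=3.5024 continue  boundary S*=-
step 1: (k=1,j=0): S=87.2613, K−S=0.8487, hold=18.6431 ⇒ V=18.6431 continue | (k=1,j=1): S=124.1880, K−S=0.0000, hold=7.9206 ⇒ V=7.9206 continue  boundary S*=-
step 0: (k=0,j=0): S=104.1000, K−S=0.0000, hold=13.8994 ⇒ V=13.8994 continue  boundary S*=-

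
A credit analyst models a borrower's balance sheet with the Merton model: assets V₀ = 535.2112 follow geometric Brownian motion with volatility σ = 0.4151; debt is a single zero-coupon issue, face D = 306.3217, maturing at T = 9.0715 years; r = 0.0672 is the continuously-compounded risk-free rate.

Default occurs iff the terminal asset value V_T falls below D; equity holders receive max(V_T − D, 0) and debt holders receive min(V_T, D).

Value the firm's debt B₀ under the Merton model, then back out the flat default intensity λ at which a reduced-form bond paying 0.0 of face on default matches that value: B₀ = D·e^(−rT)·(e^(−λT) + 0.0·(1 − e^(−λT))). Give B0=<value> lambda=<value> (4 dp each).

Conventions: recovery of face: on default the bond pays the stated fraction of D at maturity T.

B0=135.2858 lambda=0.0229

Work the structural quantities from V₀ = 535.2112 against face 306.3217:
d₁ = [ln(V₀/D) + (r + σ²/2)T] / (σ√T)
   = [ln(535.2112/306.3217) + (0.0672 + 0.5·0.4151²)·9.0715] / (0.4151·√9.0715)
   = [0.558026 + 1.391151] / 1.250237 = 1.559046
d₂ = d₁ − σ√T = 1.559046 − 1.250237 = 0.308809
N(d₁) = 0.940507,  N(d₂) = 0.621267,  e^(−rT) = 0.543566
E₀ = V₀·N(d₁) − D·e^(−rT)·N(d₂)
   = 535.2112·0.940507 − 306.3217·0.543566·0.621267 = 399.925420
B₀ = V₀ − E₀ = 535.2112 − 399.925420 = 135.285780
e^(−λT) = (B₀·e^(rT)/D − 0)/(1 − 0) = (135.2858·1.839704/306.3217 − 0)/1 = 0.81249828
λ = −ln(0.81249828)/9.0715 = 0.022889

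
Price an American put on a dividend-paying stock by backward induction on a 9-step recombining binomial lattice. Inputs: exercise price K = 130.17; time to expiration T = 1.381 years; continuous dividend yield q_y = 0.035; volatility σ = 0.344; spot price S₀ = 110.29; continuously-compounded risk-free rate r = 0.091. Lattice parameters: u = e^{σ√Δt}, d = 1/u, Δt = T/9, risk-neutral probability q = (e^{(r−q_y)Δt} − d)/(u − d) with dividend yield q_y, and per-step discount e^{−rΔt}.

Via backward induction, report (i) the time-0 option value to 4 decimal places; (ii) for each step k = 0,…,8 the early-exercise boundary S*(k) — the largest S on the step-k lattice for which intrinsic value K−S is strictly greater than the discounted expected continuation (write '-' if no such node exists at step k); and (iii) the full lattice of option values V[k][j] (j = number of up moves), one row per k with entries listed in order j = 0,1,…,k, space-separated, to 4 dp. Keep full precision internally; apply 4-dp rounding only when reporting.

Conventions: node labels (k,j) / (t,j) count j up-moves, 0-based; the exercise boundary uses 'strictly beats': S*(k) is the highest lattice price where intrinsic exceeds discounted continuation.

Δt=0.15344, u=1.14425, d=0.87393, q=0.49829, disc=e^(-rΔt)=0.98613
k=9 terminal: V=max(K-S,0) → 97.3726 87.2279 73.9454 56.5543 33.7839 3.9704 0.0000 0.0000 0.0000 0.0000
k=8: j=0 S=37.5285 intr=92.6415 cont=91.0375 V=92.6415[EX]; j=1 S=49.1366 intr=81.0334 cont=79.4916 V=81.0334[EX]; j=2 S=64.3352 intr=65.8348 cont=64.3744 V=65.8348[EX]; j=3 S=84.2350 intr=45.9350 cont=44.5812 V=45.9350[EX]; j=4 S=110.2900 intr=19.8800 cont=18.6657 V=19.8800[EX]; j=5 S=144.4042 intr=0.0000 cont=1.9644 V=1.9644[hold]; j=6 S=189.0705 intr=0.0000 cont=0.0000 V=0.0000[hold]; j=7 S=247.5526 intr=0.0000 cont=0.0000 V=0.0000[hold]; j=8 S=324.1240 intr=0.0000 cont=0.0000 V=0.0000[hold]  S*(8)=110.2900
k=7: j=0 S=42.9421 intr=87.2279 cont=85.6530 V=87.2279[EX]; j=1 S=56.2246 intr=73.9454 cont=72.4415 V=73.9454[EX]; j=2 S=73.6157 intr=56.5543 cont=55.1436 V=56.5543[EX]; j=3 S=96.3861 intr=33.7839 cont=32.4952 V=33.7839[EX]; j=4 S=126.1996 intr=3.9704 cont=10.8010 V=10.8010[hold]; j=5 S=165.2349 intr=0.0000 cont=0.9719 V=0.9719[hold]; j=6 S=216.3444 intr=0.0000 cont=0.0000 V=0.0000[hold]; j=7 S=283.2627 intr=0.0000 cont=0.0000 V=0.0000[hold]  S*(7)=96.3861
k=6: j=0 S=49.1366 intr=81.0334 cont=79.4916 V=81.0334[EX]; j=1 S=64.3352 intr=65.8348 cont=64.3744 V=65.8348[EX]; j=2 S=84.2350 intr=45.9350 cont=44.5812 V=45.9350[EX]; j=3 S=110.2900 intr=19.8800 cont=22.0221 V=22.0221[hold]; j=4 S=144.4042 intr=0.0000 cont=5.8214 V=5.8214[hold]; j=5 S=189.0705 intr=0.0000 cont=0.4808 V=0.4808[hold]; j=6 S=247.5526 intr=0.0000 cont=0.0000 V=0.0000[hold]  S*(6)=84.2350
k=5: j=0 S=56.2246 intr=73.9454 cont=72.4415 V=73.9454[EX]; j=1 S=73.6157 intr=56.5543 cont=55.1436 V=56.5543[EX]; j=2 S=96.3861 intr=33.7839 cont=33.5478 V=33.7839[EX]; j=3 S=126.1996 intr=3.9704 cont=13.7561 V=13.7561[hold]; j=4 S=165.2349 intr=0.0000 cont=3.1164 V=3.1164[hold]; j=5 S=216.3444 intr=0.0000 cont=0.2379 V=0.2379[hold]  S*(5)=96.3861
k=4: j=0 S=64.3352 intr=65.8348 cont=64.3744 V=65.8348[EX]; j=1 S=84.2350 intr=45.9350 cont=44.5812 V=45.9350[EX]; j=2 S=110.2900 intr=19.8800 cont=23.4742 V=23.4742[hold]; j=3 S=144.4042 intr=0.0000 cont=8.3372 V=8.3372[hold]; j=4 S=189.0705 intr=0.0000 cont=1.6588 V=1.6588[hold]  S*(4)=84.2350
k=3: j=0 S=73.6157 intr=56.5543 cont=55.1436 V=56.5543[EX]; j=1 S=96.3861 intr=33.7839 cont=34.2613 V=34.2613[hold]; j=2 S=126.1996 intr=3.9704 cont=15.7107 V=15.7107[hold]; j=3 S=165.2349 intr=0.0000 cont=4.9400 V=4.9400[hold]  S*(3)=73.6157
k=2: j=0 S=84.2350 intr=45.9350 cont=44.8158 V=45.9350[EX]; j=1 S=110.2900 intr=19.8800 cont=24.6709 V=24.6709[hold]; j=2 S=144.4042 intr=0.0000 cont=10.2004 V=10.2004[hold]  S*(2)=84.2350
k=1: j=0 S=96.3861 intr=33.7839 cont=34.8493 V=34.8493[hold]; j=1 S=126.1996 intr=3.9704 cont=17.2183 V=17.2183[hold]  S*(1)=-
k=0: j=0 S=110.2900 intr=19.8800 cont=25.7026 V=25.7026[hold]  S*(0)=-

price = 25.7026
boundary = - - 84.2350 73.6157 84.2350 96.3861 84.2350 96.3861 110.2900
tree:
25.7026
34.8493 17.2183
45.9350 24.6709 10.2004
56.5543 34.2613 15.7107 4.9400
65.8348 45.9350 23.4742 8.3372 1.6588
73.9454 56.5543 33.7839 13.7561 3.1164 0.2379
81.0334 65.8348 45.9350 22.0221 5.8214 0.4808 0.0000
87.2279 73.9454 56.5543 33.7839 10.8010 0.9719 0.0000 0.0000
92.6415 81.0334 65.8348 45.9350 19.8800 1.9644 0.0000 0.0000 0.0000
97.3726 87.2279 73.9454 56.5543 33.7839 3.9704 0.0000 0.0000 0.0000 0.0000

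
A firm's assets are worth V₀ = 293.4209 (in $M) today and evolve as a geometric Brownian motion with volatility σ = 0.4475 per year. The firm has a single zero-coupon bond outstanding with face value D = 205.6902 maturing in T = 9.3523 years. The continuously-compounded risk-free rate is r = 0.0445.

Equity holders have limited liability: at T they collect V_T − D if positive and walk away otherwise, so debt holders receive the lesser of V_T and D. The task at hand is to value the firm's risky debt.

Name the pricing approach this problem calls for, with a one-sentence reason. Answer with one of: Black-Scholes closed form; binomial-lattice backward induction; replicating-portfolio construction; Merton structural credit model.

framework: Merton structural credit model

Key observation: the question is about default risk generated by asset-value dynamics against a debt face of 205.6902 — the structural framework prices exactly that.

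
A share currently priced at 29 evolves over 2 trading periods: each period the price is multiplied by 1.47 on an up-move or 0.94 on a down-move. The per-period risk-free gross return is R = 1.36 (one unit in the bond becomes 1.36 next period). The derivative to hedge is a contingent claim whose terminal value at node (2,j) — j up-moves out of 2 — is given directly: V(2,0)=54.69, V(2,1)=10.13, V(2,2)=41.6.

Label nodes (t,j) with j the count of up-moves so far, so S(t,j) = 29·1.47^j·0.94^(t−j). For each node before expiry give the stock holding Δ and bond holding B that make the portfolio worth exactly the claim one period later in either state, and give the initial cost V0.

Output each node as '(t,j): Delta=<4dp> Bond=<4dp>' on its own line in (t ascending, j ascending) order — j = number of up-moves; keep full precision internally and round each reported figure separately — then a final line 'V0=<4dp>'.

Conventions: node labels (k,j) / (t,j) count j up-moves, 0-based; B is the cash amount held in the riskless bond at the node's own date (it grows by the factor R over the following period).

(0,0): Delta=0.7506 Bond=-4.5683
(1,0): Delta=-3.0842 Bond=98.3242
(1,1): Delta=1.3929 Bond=-33.5917
V0=17.1994

Arbitrage-free pricing uses the up-move probability p* = (R−d)/(u−d) = 0.7925, discounting each step at R = 1.36.
Terminal payoffs: V(2,0)=54.6900, V(2,1)=10.1300, V(2,2)=41.6000
(1,0): S=27.2600. Δ = (V_up−V_dn)/(S_up−S_dn) = (10.1300−54.6900)/(40.0722−25.6244) = -3.0842. V = [p*·10.1300 + (1−p*)·54.6900]/1.36 = 14.2488. B = V − Δ·S = 98.3242.
(1,1): S=42.6300. Δ = (V_up−V_dn)/(S_up−S_dn) = (41.6000−10.1300)/(62.6661−40.0722) = 1.3929. V = [p*·41.6000 + (1−p*)·10.1300]/1.36 = 25.7857. B = V − Δ·S = -33.5917.
(0,0): S=29.0000. Δ = (V_up−V_dn)/(S_up−S_dn) = (25.7857−14.2488)/(42.6300−27.2600) = 0.7506. V = [p*·25.7857 + (1−p*)·14.2488]/1.36 = 17.1994. B = V − Δ·S = -4.5683.
Verification: the root portfolio costs Δ(0,0)·S0 + B(0,0) = 17.1994, matching V0.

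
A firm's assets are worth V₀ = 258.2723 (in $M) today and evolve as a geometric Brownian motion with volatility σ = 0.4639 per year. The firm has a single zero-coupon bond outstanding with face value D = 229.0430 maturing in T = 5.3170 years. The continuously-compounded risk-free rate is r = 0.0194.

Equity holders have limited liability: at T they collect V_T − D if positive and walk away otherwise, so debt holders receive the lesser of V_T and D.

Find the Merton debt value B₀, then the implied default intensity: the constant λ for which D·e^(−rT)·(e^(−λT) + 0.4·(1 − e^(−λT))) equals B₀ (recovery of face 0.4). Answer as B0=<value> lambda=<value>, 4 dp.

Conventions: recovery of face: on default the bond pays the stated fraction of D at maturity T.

B0=135.9207 lambda=0.1588

Equity is a call on the firm's assets struck at D = 229.0430:
d₁ = [ln(V₀/D) + (r + σ²/2)T] / (σ√T)
   = [ln(258.2723/229.0430) + (0.0194 + 0.5·0.4639²)·5.3170] / (0.4639·√5.3170)
   = [0.120105 + 0.675268] / 1.069689 = 0.743554
d₂ = d₁ − σ√T = 0.743554 − 1.069689 = -0.326135
N(d₁) = 0.771427,  N(d₂) = 0.372161,  e^(−rT) = 0.901992
E₀ = V₀·N(d₁) − D·e^(−rT)·N(d₂)
   = 258.2723·0.771427 − 229.0430·0.901992·0.372161 = 122.351621
B₀ = V₀ − E₀ = 258.2723 − 122.351621 = 135.920679
e^(−λT) = (B₀·e^(rT)/D − 0.4)/(1 − 0.4) = (135.9207·1.108657/229.0430 − 0.4)/0.6 = 0.42984869
λ = −ln(0.42984869)/5.3170 = 0.158797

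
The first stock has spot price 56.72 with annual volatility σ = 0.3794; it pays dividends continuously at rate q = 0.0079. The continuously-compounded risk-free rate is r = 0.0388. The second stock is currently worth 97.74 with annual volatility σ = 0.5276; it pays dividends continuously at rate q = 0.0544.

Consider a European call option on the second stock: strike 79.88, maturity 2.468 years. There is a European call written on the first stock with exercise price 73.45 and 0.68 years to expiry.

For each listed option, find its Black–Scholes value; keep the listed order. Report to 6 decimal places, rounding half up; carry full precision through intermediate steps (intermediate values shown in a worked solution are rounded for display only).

price(the second stock call K=79.88) = 32.300847
price(the first stock call K=73.45) = 2.548523

[the second stock call K=79.88]
σ√T = 0.5276·√2.468 = 0.828853
d₁ = (ln(S/K) + (r−q+σ²/2)T) / (σ√T) = (ln(97.74/79.88) + (0.0388−0.0544+0.5276²/2)·2.468) / 0.828853 = (0.201785 + 0.304998) / 0.828853 = 0.611427
d₂ = d₁ − σ√T = 0.611427 − 0.828853 = -0.217426
e^{−rT} = 0.908684
e^{−qT} = 0.874363
N(d₁) = 0.729542,  N(d₂) = 0.413938
price = S·e^{−qT}·N(d₁) − K·e^{−rT}·N(d₂) = 62.346825 − 30.045978 = 32.300847
[the first stock call K=73.45]
σ√T = 0.3794·√0.68 = 0.312861
d₁ = (ln(S/K) + (r−q+σ²/2)T) / (σ√T) = (ln(56.72/73.45) + (0.0388−0.0079+0.3794²/2)·0.68) / 0.312861 = (-0.258478 + 0.069953) / 0.312861 = -0.602583
d₂ = d₁ − σ√T = -0.602583 − 0.312861 = -0.915444
e^{−rT} = 0.973961
e^{−qT} = 0.994642
N(d₁) = 0.273393,  N(d₂) = 0.179979
price = S·e^{−qT}·N(d₁) − K·e^{−rT}·N(d₂) = 15.423771 − 12.875249 = 2.548523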